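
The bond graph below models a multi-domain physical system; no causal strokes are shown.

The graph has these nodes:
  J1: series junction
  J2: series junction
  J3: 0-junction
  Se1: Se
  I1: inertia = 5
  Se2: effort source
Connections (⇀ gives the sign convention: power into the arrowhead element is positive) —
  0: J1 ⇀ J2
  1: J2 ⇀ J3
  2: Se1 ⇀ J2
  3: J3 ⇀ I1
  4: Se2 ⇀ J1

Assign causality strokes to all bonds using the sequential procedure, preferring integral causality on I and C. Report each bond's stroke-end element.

b0 stroke→J2
b1 stroke→J3
b2 stroke→J2
b3 stroke→I1
b4 stroke→J1

#2 stroke→J2  (Se1: effort source, stroke at far end)
#4 stroke→J1  (Se2 (Se) sets effort on bond)
#0 stroke→J2  (J1: last free bond brings flow in)
#1 stroke→J3  (only one flow-in slot at J2)
#3 stroke→I1  (J3 effort already set via bond 1)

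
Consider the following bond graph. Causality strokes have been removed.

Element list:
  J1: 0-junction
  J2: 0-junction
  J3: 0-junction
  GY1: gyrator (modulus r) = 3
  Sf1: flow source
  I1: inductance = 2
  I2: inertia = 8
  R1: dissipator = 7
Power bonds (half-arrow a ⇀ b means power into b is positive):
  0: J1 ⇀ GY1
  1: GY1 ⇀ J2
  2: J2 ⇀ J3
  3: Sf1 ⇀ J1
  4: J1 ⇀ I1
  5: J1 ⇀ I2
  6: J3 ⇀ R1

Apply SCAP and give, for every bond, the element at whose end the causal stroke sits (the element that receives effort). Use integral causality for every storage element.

b3 stroke→Sf1  (Sf1 (Sf) sets flow on bond)
b4 stroke→I1  (I1: I, integral causality)
b5 stroke→I2  (prefer integral on I2)
b0 stroke→J1  (only one effort-in slot at J1)
b1 stroke→J2  (GY GY1: same side as bond 0)
b2 stroke→J3  (common-e at J2 fixed by 1)
b6 stroke→R1  (common-e at J3 fixed by 2)

#0 →J1
#1 →J2
#2 →J3
#3 →Sf1
#4 →I1
#5 →I2
#6 →R1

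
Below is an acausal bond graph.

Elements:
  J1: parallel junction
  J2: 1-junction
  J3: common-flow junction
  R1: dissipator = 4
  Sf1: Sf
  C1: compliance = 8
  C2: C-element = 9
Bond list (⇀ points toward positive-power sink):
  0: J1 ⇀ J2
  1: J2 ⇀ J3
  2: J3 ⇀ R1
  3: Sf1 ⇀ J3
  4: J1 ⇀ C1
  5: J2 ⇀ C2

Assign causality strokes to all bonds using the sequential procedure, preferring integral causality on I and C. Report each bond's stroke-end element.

#3 →Sf1  (source Sf1 imposes f)
#1 →J3  (1-jn J3 has f-setter on 3)
#2 →J3  (common-f at J3 fixed by 3)
#0 →J2  (J2 flow already set via bond 1)
#5 →J2  (1-jn J2 has f-setter on 1)
#4 →J1  (only one effort-in slot at J1)

b0 |J2
b1 |J3
b2 |J3
b3 |Sf1
b4 |J1
b5 |J2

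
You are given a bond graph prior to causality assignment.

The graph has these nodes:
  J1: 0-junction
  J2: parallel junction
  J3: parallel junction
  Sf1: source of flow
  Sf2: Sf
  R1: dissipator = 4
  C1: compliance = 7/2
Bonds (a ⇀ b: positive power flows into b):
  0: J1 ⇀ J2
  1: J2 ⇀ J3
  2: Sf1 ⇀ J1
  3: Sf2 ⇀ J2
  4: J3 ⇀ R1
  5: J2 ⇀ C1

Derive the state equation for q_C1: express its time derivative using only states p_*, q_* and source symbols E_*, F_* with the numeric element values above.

#2 stroke→Sf1  (Sf1 (Sf) sets flow on bond)
#3 stroke→Sf2  (Sf2: flow source, stroke at near end)
#0 stroke→J1  (J1: last free bond brings effort in)
#5 stroke→J2  (C1 outputs effort q/C1)
#1 stroke→J3  (common-e at J2 fixed by 5)
#4 stroke→R1  (0-jn J3 has e-setter on 1)

dq_C1/dt = F_Sf1 + F_Sf2 - q_C1/14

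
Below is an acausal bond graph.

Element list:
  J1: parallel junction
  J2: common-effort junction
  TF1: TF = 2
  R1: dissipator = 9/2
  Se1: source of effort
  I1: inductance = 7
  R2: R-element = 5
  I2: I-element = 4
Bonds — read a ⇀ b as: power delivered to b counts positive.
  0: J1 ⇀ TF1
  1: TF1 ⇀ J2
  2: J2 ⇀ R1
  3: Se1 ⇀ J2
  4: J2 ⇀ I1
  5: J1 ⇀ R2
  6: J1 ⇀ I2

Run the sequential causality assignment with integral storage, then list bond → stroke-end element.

β3 stroke→J2  (Se1 fixes effort; stroke away)
β1 stroke→TF1  (0-jn J2 has e-setter on 3)
β2 stroke→R1  (common-e at J2 fixed by 3)
β4 stroke→I1  (common-e at J2 fixed by 3)
β0 stroke→J1  (TF TF1: opposite of bond 1)
β5 stroke→R2  (common-e at J1 fixed by 0)
β6 stroke→I2  (J1 effort already set via bond 0)

bond 0 →J1
bond 1 →TF1
bond 2 →R1
bond 3 →J2
bond 4 →I1
bond 5 →R2
bond 6 →I2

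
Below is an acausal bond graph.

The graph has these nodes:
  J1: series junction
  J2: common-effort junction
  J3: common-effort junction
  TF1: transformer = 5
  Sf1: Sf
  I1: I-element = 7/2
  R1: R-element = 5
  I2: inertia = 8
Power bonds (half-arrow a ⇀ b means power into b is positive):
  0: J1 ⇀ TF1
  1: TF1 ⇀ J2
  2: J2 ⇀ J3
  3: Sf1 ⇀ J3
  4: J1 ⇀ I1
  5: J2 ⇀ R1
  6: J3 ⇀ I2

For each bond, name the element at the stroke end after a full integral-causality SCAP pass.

β0 |J1
β1 |TF1
β2 |J3
β3 |Sf1
β4 |I1
β5 |J2
β6 |I2

bond 3 |Sf1  (Sf1 fixes flow; stroke at Sf1)
bond 4 |I1  (I1 outputs flow p/I1)
bond 0 |J1  (1-jn J1 has f-setter on 4)
bond 1 |TF1  (TF1 one-in-one-out from 0)
bond 6 |I2  (I2: I, integral causality)
bond 2 |J3  (closing 0-jn rule on J3)
bond 5 |J2  (J2: last free bond brings effort in)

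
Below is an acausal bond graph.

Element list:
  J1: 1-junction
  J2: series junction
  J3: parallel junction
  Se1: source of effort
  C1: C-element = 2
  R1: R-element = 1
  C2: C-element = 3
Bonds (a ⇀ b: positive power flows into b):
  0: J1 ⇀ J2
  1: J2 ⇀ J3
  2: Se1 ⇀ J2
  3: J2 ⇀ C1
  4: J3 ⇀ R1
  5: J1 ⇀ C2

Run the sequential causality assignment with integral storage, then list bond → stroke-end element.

bond 2 stroke at J2  (Se1: effort source, stroke at far end)
bond 3 stroke at J2  (C1 outputs effort q/C1)
bond 5 stroke at J1  (C2: C, integral causality)
bond 0 stroke at J2  (only one flow-in slot at J1)
bond 1 stroke at J3  (J2: last free bond brings flow in)
bond 4 stroke at R1  (J3 effort already set via bond 1)

#0 stroke at J2
#1 stroke at J3
#2 stroke at J2
#3 stroke at J2
#4 stroke at R1
#5 stroke at J1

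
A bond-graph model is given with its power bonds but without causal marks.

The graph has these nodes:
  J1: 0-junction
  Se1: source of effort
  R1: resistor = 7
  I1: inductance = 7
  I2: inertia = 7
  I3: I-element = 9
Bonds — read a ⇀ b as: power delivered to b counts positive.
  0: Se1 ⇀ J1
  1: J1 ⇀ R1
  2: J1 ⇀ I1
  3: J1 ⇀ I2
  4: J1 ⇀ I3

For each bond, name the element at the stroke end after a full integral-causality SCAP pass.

#0 stroke→J1
#1 stroke→R1
#2 stroke→I1
#3 stroke→I2
#4 stroke→I3

bond 0 stroke→J1  (Se1 (Se) sets effort on bond)
bond 1 stroke→R1  (J1: bond 0 brought effort, rest push out)
bond 2 stroke→I1  (J1: bond 0 brought effort, rest push out)
bond 3 stroke→I2  (J1: bond 0 brought effort, rest push out)
bond 4 stroke→I3  (common-e at J1 fixed by 0)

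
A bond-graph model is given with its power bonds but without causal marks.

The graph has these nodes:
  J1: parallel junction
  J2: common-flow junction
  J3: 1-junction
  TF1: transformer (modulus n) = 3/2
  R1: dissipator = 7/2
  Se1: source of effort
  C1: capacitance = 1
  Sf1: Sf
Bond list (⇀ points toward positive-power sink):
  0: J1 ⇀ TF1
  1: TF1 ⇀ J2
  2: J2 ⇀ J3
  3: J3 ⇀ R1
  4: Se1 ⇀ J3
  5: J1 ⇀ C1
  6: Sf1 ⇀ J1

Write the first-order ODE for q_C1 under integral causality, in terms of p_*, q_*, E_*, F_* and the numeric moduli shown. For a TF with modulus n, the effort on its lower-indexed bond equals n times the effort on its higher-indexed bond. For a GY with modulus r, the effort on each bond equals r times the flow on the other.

dq_C1/dt = -4*E_Se1/21 + F_Sf1 - 8*q_C1/63

bond 4 stroke→J3  (Se1 fixes effort; stroke away)
bond 6 stroke→Sf1  (Sf1 fixes flow; stroke at Sf1)
bond 5 stroke→J1  (C1 outputs effort q/C1)
bond 0 stroke→TF1  (J1: bond 5 brought effort, rest push out)
bond 1 stroke→J2  (TF TF1: opposite of bond 0)
bond 2 stroke→J3  (only one flow-in slot at J2)
bond 3 stroke→R1  (only one flow-in slot at J3)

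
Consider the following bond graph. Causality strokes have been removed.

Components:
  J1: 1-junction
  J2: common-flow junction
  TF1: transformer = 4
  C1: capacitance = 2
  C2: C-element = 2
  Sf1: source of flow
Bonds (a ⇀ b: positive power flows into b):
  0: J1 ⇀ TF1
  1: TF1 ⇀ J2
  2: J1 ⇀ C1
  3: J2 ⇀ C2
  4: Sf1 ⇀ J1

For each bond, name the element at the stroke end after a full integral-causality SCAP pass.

bond 4 stroke at Sf1  (source Sf1 imposes f)
bond 0 stroke at J1  (J1 flow already set via bond 4)
bond 2 stroke at J1  (J1 flow already set via bond 4)
bond 1 stroke at TF1  (TF1: transformer flips bond 0)
bond 3 stroke at J2  (1-jn J2 has f-setter on 1)

#0 →J1
#1 →TF1
#2 →J1
#3 →J2
#4 →Sf1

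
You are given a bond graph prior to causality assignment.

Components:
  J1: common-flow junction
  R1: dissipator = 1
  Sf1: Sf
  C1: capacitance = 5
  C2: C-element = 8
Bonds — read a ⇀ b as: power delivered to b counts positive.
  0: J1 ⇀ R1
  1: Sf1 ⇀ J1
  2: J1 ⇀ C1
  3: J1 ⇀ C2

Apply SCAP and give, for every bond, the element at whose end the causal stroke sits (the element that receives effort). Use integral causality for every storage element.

b0 stroke→J1
b1 stroke→Sf1
b2 stroke→J1
b3 stroke→J1

bond 1 stroke→Sf1  (Sf1 fixes flow; stroke at Sf1)
bond 0 stroke→J1  (J1 flow already set via bond 1)
bond 2 stroke→J1  (1-jn J1 has f-setter on 1)
bond 3 stroke→J1  (J1: bond 1 brought flow, rest push out)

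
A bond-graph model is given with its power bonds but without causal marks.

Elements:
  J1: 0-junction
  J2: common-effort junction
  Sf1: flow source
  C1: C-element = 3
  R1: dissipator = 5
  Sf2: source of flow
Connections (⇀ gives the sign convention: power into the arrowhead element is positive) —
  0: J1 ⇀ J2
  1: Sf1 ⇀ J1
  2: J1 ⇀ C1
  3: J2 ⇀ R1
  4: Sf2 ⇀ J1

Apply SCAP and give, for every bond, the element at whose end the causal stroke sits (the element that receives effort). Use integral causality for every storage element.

β1 stroke at Sf1  (Sf1 (Sf) sets flow on bond)
β4 stroke at Sf2  (source Sf2 imposes f)
β2 stroke at J1  (C1 integral (e out))
β0 stroke at J2  (J1 effort already set via bond 2)
β3 stroke at R1  (common-e at J2 fixed by 0)

β0 stroke→J2
β1 stroke→Sf1
β2 stroke→J1
β3 stroke→R1
β4 stroke→Sf2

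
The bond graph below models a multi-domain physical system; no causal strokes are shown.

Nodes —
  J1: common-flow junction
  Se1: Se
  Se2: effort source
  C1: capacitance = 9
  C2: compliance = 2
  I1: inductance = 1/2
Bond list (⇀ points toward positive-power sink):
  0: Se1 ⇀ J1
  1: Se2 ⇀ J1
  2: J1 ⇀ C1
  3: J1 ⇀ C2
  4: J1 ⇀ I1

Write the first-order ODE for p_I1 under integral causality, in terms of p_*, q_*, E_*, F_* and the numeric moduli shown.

#0 stroke at J1  (source Se1 imposes e)
#1 stroke at J1  (source Se2 imposes e)
#2 stroke at J1  (C1: C, integral causality)
#3 stroke at J1  (C2: C, integral causality)
#4 stroke at I1  (closing 1-jn rule on J1)

dp_I1/dt = E_Se1 + E_Se2 - q_C1/9 - q_C2/2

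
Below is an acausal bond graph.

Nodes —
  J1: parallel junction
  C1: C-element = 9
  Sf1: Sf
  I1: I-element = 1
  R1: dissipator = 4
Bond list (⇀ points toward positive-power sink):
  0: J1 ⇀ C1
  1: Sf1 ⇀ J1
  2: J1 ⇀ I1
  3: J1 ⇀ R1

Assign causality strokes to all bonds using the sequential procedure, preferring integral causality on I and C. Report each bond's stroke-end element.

β0 stroke→J1
β1 stroke→Sf1
β2 stroke→I1
β3 stroke→R1

bond 1 →Sf1  (Sf1 (Sf) sets flow on bond)
bond 0 →J1  (C1 outputs effort q/C1)
bond 2 →I1  (J1 effort already set via bond 0)
bond 3 →R1  (J1: bond 0 brought effort, rest push out)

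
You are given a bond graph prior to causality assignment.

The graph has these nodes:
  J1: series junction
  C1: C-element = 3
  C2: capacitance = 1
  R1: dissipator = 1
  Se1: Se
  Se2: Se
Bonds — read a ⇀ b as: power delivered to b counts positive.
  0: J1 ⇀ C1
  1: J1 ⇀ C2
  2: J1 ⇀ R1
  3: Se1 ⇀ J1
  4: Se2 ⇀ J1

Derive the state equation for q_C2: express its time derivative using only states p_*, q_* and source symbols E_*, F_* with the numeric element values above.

dq_C2/dt = E_Se1 + E_Se2 - q_C1/3 - q_C2

b3 stroke at J1  (Se1: effort source, stroke at far end)
b4 stroke at J1  (Se2 (Se) sets effort on bond)
b0 stroke at J1  (C1: C, integral causality)
b1 stroke at J1  (C2: C, integral causality)
b2 stroke at R1  (closing 1-jn rule on J1)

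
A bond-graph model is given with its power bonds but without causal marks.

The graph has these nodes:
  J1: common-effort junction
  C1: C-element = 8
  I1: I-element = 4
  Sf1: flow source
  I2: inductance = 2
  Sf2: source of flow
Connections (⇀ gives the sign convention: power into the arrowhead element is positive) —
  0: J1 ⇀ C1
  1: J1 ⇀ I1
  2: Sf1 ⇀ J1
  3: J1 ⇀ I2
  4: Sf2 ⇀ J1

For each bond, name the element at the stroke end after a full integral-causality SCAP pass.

β2 |Sf1  (Sf1 fixes flow; stroke at Sf1)
β4 |Sf2  (Sf2: flow source, stroke at near end)
β0 |J1  (prefer integral on C1)
β1 |I1  (0-jn J1 has e-setter on 0)
β3 |I2  (0-jn J1 has e-setter on 0)

bond 0 stroke→J1
bond 1 stroke→I1
bond 2 stroke→Sf1
bond 3 stroke→I2
bond 4 stroke→Sf2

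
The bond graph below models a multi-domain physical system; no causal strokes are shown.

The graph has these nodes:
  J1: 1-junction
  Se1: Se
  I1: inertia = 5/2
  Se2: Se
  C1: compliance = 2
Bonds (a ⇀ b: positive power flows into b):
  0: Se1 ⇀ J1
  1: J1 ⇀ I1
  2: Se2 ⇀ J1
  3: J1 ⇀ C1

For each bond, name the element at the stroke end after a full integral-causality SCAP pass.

b0 →J1
b1 →I1
b2 →J1
b3 →J1

bond 0 stroke→J1  (Se1: effort source, stroke at far end)
bond 2 stroke→J1  (Se2 fixes effort; stroke away)
bond 1 stroke→I1  (prefer integral on I1)
bond 3 stroke→J1  (common-f at J1 fixed by 1)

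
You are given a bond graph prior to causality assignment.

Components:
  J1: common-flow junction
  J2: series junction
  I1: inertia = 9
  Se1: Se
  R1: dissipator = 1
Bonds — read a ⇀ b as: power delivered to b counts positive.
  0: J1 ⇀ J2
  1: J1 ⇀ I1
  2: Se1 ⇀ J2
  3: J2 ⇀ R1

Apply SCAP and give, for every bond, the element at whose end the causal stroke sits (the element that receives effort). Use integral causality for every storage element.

#2 stroke at J2  (Se1: effort source, stroke at far end)
#1 stroke at I1  (I1: I, integral causality)
#0 stroke at J1  (common-f at J1 fixed by 1)
#3 stroke at J2  (common-f at J2 fixed by 0)

#0 stroke→J1
#1 stroke→I1
#2 stroke→J2
#3 stroke→J2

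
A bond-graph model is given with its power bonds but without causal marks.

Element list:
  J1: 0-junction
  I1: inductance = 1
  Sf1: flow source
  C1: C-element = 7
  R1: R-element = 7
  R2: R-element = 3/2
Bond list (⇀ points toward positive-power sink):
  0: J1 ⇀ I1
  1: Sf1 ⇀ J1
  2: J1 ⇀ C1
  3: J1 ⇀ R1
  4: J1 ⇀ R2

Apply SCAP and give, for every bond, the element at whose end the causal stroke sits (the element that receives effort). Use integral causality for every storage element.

bond 0 →I1
bond 1 →Sf1
bond 2 →J1
bond 3 →R1
bond 4 →R2

β1 stroke at Sf1  (Sf1 (Sf) sets flow on bond)
β0 stroke at I1  (prefer integral on I1)
β2 stroke at J1  (C1 outputs effort q/C1)
β3 stroke at R1  (J1: bond 2 brought effort, rest push out)
β4 stroke at R2  (J1: bond 2 brought effort, rest push out)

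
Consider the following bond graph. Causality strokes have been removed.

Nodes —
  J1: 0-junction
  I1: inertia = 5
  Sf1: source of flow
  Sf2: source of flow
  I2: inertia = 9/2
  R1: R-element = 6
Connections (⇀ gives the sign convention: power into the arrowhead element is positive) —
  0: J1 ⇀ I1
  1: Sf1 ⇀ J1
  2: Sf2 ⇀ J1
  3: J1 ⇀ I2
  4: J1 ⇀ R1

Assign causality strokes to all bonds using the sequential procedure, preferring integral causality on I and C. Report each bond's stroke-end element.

b0 stroke→I1
b1 stroke→Sf1
b2 stroke→Sf2
b3 stroke→I2
b4 stroke→J1

bond 1 stroke at Sf1  (Sf1 (Sf) sets flow on bond)
bond 2 stroke at Sf2  (source Sf2 imposes f)
bond 0 stroke at I1  (I1 integral (f out))
bond 3 stroke at I2  (I2: I, integral causality)
bond 4 stroke at J1  (only one effort-in slot at J1)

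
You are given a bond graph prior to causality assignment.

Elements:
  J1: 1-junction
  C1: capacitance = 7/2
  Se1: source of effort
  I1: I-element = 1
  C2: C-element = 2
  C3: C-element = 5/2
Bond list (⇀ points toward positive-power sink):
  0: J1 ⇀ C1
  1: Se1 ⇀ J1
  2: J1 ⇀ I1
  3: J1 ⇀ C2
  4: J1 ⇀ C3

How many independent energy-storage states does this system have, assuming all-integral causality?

#1 →J1  (source Se1 imposes e)
#0 →J1  (prefer integral on C1)
#2 →I1  (prefer integral on I1)
#3 →J1  (J1: bond 2 brought flow, rest push out)
#4 →J1  (J1: bond 2 brought flow, rest push out)

4  (C1, C2, C3, I1 all integral)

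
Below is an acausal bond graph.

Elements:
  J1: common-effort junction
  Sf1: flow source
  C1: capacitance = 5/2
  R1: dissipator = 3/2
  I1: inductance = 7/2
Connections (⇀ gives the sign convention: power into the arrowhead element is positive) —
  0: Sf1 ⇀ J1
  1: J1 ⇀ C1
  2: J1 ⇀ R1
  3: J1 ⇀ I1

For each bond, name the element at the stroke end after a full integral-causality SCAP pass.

#0 stroke at Sf1
#1 stroke at J1
#2 stroke at R1
#3 stroke at I1

#0 stroke at Sf1  (source Sf1 imposes f)
#1 stroke at J1  (C1 outputs effort q/C1)
#2 stroke at R1  (J1: bond 1 brought effort, rest push out)
#3 stroke at I1  (J1 effort already set via bond 1)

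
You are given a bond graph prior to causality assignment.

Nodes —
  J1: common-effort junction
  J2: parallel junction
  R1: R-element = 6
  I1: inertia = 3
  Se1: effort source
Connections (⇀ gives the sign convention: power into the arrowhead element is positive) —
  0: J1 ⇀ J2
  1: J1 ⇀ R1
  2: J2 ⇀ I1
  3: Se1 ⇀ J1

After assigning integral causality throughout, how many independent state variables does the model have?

1  (I1 all integral)

#3 →J1  (Se1 fixes effort; stroke away)
#0 →J2  (J1: bond 3 brought effort, rest push out)
#1 →R1  (0-jn J1 has e-setter on 3)
#2 →I1  (J2 effort already set via bond 0)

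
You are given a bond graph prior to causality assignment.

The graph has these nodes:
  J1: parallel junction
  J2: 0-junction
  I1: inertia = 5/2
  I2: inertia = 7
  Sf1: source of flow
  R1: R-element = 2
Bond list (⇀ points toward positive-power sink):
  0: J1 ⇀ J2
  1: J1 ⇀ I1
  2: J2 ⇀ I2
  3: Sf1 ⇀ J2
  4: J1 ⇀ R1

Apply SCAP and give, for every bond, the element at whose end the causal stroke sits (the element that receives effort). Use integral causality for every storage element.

b0 |J2
b1 |I1
b2 |I2
b3 |Sf1
b4 |J1

#3 stroke at Sf1  (Sf1 fixes flow; stroke at Sf1)
#1 stroke at I1  (I1 outputs flow p/I1)
#2 stroke at I2  (I2: I, integral causality)
#0 stroke at J2  (closing 0-jn rule on J2)
#4 stroke at J1  (closing 0-jn rule on J1)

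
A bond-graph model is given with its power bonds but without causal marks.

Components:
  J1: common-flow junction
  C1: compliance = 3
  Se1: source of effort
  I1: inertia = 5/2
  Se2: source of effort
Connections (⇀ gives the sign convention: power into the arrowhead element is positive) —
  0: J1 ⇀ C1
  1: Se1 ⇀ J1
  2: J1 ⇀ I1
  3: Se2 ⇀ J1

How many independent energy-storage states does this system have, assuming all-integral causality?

β1 →J1  (source Se1 imposes e)
β3 →J1  (Se2 fixes effort; stroke away)
β0 →J1  (C1 integral (e out))
β2 →I1  (J1 needs exactly one f-in)

2  (C1, I1 all integral)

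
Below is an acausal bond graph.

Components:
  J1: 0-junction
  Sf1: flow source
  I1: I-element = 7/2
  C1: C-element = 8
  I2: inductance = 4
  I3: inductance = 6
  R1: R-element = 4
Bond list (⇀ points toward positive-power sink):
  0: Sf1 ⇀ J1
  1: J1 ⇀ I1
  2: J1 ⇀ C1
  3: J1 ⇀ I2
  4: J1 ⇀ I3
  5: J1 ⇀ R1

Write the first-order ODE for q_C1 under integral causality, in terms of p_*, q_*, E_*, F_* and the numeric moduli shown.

dq_C1/dt = F_Sf1 - 2*p_I1/7 - p_I2/4 - p_I3/6 - q_C1/32

bond 0 stroke at Sf1  (Sf1 (Sf) sets flow on bond)
bond 1 stroke at I1  (I1 outputs flow p/I1)
bond 2 stroke at J1  (prefer integral on C1)
bond 3 stroke at I2  (0-jn J1 has e-setter on 2)
bond 4 stroke at I3  (J1: bond 2 brought effort, rest push out)
bond 5 stroke at R1  (common-e at J1 fixed by 2)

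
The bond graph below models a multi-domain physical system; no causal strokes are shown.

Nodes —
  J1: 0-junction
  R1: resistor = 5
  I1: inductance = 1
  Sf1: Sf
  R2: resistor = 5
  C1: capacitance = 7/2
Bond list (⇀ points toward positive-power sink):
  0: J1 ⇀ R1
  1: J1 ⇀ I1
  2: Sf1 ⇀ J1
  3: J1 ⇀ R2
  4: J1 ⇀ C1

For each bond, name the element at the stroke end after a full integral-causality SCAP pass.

bond 0 stroke at R1
bond 1 stroke at I1
bond 2 stroke at Sf1
bond 3 stroke at R2
bond 4 stroke at J1

#2 →Sf1  (Sf1 (Sf) sets flow on bond)
#1 →I1  (I1: I, integral causality)
#4 →J1  (C1 integral (e out))
#0 →R1  (0-jn J1 has e-setter on 4)
#3 →R2  (common-e at J1 fixed by 4)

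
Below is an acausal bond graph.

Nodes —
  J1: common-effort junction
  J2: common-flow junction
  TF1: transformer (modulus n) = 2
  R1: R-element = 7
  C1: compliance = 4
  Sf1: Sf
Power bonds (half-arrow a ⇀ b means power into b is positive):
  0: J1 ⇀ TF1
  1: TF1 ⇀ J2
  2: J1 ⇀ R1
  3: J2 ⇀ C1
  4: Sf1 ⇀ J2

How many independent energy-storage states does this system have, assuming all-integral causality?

bond 4 stroke→Sf1  (Sf1 (Sf) sets flow on bond)
bond 1 stroke→J2  (J2 flow already set via bond 4)
bond 3 stroke→J2  (J2 flow already set via bond 4)
bond 0 stroke→TF1  (TF1 one-in-one-out from 1)
bond 2 stroke→J1  (J1 needs exactly one e-in)

1  (C1 all integral)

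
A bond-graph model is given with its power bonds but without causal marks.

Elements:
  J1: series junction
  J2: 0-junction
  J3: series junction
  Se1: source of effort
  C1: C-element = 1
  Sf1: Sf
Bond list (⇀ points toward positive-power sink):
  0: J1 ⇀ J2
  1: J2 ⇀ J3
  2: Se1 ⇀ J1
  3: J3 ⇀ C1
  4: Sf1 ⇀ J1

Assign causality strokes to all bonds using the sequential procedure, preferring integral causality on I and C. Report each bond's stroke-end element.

β0 stroke→J1
β1 stroke→J2
β2 stroke→J1
β3 stroke→J3
β4 stroke→Sf1

#2 stroke at J1  (Se1 fixes effort; stroke away)
#4 stroke at Sf1  (Sf1 fixes flow; stroke at Sf1)
#0 stroke at J1  (1-jn J1 has f-setter on 4)
#1 stroke at J2  (closing 0-jn rule on J2)
#3 stroke at J3  (J3 flow already set via bond 1)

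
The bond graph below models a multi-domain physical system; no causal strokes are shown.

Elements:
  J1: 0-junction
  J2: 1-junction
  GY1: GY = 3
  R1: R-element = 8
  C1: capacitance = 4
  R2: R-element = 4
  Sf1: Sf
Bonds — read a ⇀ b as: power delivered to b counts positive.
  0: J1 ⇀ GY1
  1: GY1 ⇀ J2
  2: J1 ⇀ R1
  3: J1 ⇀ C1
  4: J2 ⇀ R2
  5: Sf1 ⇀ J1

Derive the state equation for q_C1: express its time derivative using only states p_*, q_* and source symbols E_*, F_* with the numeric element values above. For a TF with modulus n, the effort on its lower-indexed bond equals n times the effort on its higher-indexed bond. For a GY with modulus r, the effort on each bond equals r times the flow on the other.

bond 5 |Sf1  (source Sf1 imposes f)
bond 3 |J1  (C1 integral (e out))
bond 0 |GY1  (0-jn J1 has e-setter on 3)
bond 2 |R1  (J1: bond 3 brought effort, rest push out)
bond 1 |GY1  (GY1 both-in/both-out from 0)
bond 4 |J2  (J2: bond 1 brought flow, rest push out)

dq_C1/dt = F_Sf1 - 41*q_C1/288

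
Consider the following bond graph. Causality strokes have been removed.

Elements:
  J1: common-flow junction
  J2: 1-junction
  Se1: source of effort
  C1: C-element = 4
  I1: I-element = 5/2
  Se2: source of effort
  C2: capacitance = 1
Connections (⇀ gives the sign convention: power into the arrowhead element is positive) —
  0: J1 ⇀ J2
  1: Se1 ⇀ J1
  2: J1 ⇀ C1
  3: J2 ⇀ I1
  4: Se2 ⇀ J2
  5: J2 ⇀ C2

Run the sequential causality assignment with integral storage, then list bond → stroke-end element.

#1 →J1  (source Se1 imposes e)
#4 →J2  (source Se2 imposes e)
#2 →J1  (C1 integral (e out))
#0 →J2  (J1: last free bond brings flow in)
#3 →I1  (I1 outputs flow p/I1)
#5 →J2  (J2 flow already set via bond 3)

b0 |J2
b1 |J1
b2 |J1
b3 |I1
b4 |J2
b5 |J2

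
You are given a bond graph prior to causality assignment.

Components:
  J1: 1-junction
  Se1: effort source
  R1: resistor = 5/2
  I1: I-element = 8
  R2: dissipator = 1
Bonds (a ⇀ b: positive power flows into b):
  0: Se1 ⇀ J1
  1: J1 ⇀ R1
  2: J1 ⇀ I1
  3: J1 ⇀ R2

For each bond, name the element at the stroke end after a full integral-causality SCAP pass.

β0 |J1
β1 |J1
β2 |I1
β3 |J1

#0 stroke at J1  (Se1 fixes effort; stroke away)
#2 stroke at I1  (I1 integral (f out))
#1 stroke at J1  (J1 flow already set via bond 2)
#3 stroke at J1  (1-jn J1 has f-setter on 2)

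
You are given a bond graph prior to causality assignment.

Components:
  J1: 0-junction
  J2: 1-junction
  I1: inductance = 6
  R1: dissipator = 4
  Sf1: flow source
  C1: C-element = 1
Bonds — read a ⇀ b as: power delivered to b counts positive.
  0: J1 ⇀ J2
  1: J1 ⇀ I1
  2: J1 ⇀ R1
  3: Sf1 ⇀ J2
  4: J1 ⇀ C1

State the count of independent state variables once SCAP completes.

#3 |Sf1  (Sf1 (Sf) sets flow on bond)
#0 |J2  (J2: bond 3 brought flow, rest push out)
#1 |I1  (prefer integral on I1)
#4 |J1  (C1 outputs effort q/C1)
#2 |R1  (J1 effort already set via bond 4)

2  (C1, I1 all integral)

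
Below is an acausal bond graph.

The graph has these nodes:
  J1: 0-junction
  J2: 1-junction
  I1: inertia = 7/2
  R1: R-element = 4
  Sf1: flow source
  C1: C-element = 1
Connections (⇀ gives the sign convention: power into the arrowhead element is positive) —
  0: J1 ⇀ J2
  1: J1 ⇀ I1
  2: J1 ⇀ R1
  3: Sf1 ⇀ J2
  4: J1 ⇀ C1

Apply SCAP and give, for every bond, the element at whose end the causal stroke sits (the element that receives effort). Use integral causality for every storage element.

bond 3 →Sf1  (Sf1: flow source, stroke at near end)
bond 0 →J2  (1-jn J2 has f-setter on 3)
bond 1 →I1  (I1: I, integral causality)
bond 4 →J1  (C1 outputs effort q/C1)
bond 2 →R1  (0-jn J1 has e-setter on 4)

b0 stroke at J2
b1 stroke at I1
b2 stroke at R1
b3 stroke at Sf1
b4 stroke at J1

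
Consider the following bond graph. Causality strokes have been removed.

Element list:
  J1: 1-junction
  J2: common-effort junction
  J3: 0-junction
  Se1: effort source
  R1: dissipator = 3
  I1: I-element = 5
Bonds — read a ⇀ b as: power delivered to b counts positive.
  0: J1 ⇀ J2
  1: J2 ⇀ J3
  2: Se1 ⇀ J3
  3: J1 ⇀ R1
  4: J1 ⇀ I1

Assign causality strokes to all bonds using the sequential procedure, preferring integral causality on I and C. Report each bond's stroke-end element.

β2 stroke→J3  (Se1: effort source, stroke at far end)
β1 stroke→J2  (J3 effort already set via bond 2)
β0 stroke→J1  (common-e at J2 fixed by 1)
β4 stroke→I1  (I1 integral (f out))
β3 stroke→J1  (common-f at J1 fixed by 4)

#0 stroke at J1
#1 stroke at J2
#2 stroke at J3
#3 stroke at J1
#4 stroke at I1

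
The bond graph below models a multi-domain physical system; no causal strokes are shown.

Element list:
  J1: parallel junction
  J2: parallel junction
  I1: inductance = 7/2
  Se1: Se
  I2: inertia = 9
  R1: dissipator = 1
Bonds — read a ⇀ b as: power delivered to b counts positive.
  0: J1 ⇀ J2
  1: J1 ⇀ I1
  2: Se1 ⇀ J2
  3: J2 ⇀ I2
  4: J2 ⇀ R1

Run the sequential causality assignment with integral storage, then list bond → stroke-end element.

bond 2 stroke at J2  (Se1: effort source, stroke at far end)
bond 0 stroke at J1  (common-e at J2 fixed by 2)
bond 3 stroke at I2  (common-e at J2 fixed by 2)
bond 4 stroke at R1  (J2 effort already set via bond 2)
bond 1 stroke at I1  (common-e at J1 fixed by 0)

bond 0 |J1
bond 1 |I1
bond 2 |J2
bond 3 |I2
bond 4 |R1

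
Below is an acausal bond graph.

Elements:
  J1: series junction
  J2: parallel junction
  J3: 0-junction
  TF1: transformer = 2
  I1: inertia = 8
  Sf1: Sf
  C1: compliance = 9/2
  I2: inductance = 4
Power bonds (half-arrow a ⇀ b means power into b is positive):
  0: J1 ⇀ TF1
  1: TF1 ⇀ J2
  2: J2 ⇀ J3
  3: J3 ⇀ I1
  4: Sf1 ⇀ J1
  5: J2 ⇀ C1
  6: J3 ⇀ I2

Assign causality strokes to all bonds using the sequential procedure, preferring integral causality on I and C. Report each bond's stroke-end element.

#4 →Sf1  (source Sf1 imposes f)
#0 →J1  (J1 flow already set via bond 4)
#1 →TF1  (TF1: transformer flips bond 0)
#3 →I1  (I1: I, integral causality)
#5 →J2  (C1: C, integral causality)
#2 →J3  (0-jn J2 has e-setter on 5)
#6 →I2  (J3: bond 2 brought effort, rest push out)

β0 stroke at J1
β1 stroke at TF1
β2 stroke at J3
β3 stroke at I1
β4 stroke at Sf1
β5 stroke at J2
β6 stroke at I2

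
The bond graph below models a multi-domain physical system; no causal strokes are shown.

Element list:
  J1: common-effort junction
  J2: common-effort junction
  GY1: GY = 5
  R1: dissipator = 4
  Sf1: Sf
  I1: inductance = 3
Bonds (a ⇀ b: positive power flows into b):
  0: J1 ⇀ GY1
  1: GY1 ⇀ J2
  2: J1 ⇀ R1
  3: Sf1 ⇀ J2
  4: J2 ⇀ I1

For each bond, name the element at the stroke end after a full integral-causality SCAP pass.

#3 stroke at Sf1  (Sf1: flow source, stroke at near end)
#4 stroke at I1  (I1 integral (f out))
#1 stroke at J2  (J2: last free bond brings effort in)
#0 stroke at J1  (GY1 both-in/both-out from 1)
#2 stroke at R1  (J1 effort already set via bond 0)

b0 stroke at J1
b1 stroke at J2
b2 stroke at R1
b3 stroke at Sf1
b4 stroke at I1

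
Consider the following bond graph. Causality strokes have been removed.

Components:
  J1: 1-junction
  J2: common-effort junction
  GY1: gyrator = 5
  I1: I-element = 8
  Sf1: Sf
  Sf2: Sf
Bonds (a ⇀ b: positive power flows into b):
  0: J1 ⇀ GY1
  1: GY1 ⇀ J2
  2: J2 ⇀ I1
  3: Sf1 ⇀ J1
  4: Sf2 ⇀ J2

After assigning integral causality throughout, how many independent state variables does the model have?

b3 |Sf1  (Sf1: flow source, stroke at near end)
b4 |Sf2  (Sf2 (Sf) sets flow on bond)
b0 |J1  (J1 flow already set via bond 3)
b1 |J2  (GY1: gyrator matches bond 0)
b2 |I1  (J2 effort already set via bond 1)

1  (I1 all integral)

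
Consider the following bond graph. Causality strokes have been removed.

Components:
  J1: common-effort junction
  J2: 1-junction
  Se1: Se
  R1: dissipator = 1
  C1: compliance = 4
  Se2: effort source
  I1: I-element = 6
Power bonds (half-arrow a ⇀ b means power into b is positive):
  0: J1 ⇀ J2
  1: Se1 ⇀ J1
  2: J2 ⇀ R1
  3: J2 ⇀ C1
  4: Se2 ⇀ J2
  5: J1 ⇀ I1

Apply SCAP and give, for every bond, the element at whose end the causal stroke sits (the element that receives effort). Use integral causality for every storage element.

β1 →J1  (Se1: effort source, stroke at far end)
β4 →J2  (source Se2 imposes e)
β0 →J2  (0-jn J1 has e-setter on 1)
β5 →I1  (common-e at J1 fixed by 1)
β3 →J2  (C1: C, integral causality)
β2 →R1  (closing 1-jn rule on J2)

bond 0 →J2
bond 1 →J1
bond 2 →R1
bond 3 →J2
bond 4 →J2
bond 5 →I1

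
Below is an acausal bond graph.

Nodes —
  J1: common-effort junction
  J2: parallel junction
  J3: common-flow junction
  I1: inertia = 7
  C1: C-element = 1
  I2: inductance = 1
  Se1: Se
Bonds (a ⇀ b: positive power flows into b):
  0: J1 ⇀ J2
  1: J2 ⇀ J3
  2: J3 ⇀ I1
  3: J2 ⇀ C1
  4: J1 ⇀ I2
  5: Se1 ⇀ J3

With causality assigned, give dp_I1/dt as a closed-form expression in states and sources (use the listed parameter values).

bond 5 stroke at J3  (source Se1 imposes e)
bond 2 stroke at I1  (I1 integral (f out))
bond 1 stroke at J3  (common-f at J3 fixed by 2)
bond 3 stroke at J2  (C1 outputs effort q/C1)
bond 0 stroke at J1  (common-e at J2 fixed by 3)
bond 4 stroke at I2  (0-jn J1 has e-setter on 0)

dp_I1/dt = E_Se1 + q_C1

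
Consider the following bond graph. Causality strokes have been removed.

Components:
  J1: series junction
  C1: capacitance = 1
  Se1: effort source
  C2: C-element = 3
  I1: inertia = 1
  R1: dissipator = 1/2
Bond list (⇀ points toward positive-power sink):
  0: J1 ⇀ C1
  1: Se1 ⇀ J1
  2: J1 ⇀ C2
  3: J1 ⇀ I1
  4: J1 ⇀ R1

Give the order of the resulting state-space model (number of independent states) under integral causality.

3  (C1, C2, I1 all integral)

β1 stroke at J1  (source Se1 imposes e)
β0 stroke at J1  (C1: C, integral causality)
β2 stroke at J1  (prefer integral on C2)
β3 stroke at I1  (I1: I, integral causality)
β4 stroke at J1  (1-jn J1 has f-setter on 3)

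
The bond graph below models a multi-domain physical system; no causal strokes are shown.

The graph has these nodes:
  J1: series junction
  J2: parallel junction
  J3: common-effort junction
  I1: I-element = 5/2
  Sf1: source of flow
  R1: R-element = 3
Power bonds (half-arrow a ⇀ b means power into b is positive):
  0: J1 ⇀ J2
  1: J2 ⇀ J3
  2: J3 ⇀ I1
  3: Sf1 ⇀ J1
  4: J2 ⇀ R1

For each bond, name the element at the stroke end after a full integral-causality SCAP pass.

bond 3 stroke at Sf1  (source Sf1 imposes f)
bond 0 stroke at J1  (1-jn J1 has f-setter on 3)
bond 2 stroke at I1  (I1 outputs flow p/I1)
bond 1 stroke at J3  (closing 0-jn rule on J3)
bond 4 stroke at J2  (only one effort-in slot at J2)

β0 |J1
β1 |J3
β2 |I1
β3 |Sf1
β4 |J2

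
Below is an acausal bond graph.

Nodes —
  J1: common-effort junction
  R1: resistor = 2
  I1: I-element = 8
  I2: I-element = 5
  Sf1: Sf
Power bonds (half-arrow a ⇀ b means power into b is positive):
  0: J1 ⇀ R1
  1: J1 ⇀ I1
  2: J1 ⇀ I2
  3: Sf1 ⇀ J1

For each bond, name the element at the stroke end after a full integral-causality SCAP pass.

bond 0 stroke at J1
bond 1 stroke at I1
bond 2 stroke at I2
bond 3 stroke at Sf1

#3 |Sf1  (source Sf1 imposes f)
#1 |I1  (I1: I, integral causality)
#2 |I2  (prefer integral on I2)
#0 |J1  (J1: last free bond brings effort in)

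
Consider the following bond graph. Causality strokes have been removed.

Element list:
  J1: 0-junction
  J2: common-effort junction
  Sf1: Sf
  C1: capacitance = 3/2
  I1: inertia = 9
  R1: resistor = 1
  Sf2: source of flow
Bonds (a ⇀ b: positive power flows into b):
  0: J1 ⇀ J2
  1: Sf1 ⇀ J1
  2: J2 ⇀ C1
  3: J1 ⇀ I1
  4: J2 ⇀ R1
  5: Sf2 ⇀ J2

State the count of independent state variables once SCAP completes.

b1 stroke at Sf1  (source Sf1 imposes f)
b5 stroke at Sf2  (source Sf2 imposes f)
b2 stroke at J2  (C1 integral (e out))
b0 stroke at J1  (0-jn J2 has e-setter on 2)
b4 stroke at R1  (J2 effort already set via bond 2)
b3 stroke at I1  (J1: bond 0 brought effort, rest push out)

2  (C1, I1 all integral)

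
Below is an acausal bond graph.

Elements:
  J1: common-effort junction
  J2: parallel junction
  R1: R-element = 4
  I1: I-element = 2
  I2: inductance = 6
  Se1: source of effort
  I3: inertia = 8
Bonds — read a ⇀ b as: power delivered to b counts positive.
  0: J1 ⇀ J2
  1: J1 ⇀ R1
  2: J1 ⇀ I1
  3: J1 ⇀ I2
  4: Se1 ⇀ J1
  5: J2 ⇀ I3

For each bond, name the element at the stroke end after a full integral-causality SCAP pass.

β0 stroke→J2
β1 stroke→R1
β2 stroke→I1
β3 stroke→I2
β4 stroke→J1
β5 stroke→I3

β4 |J1  (source Se1 imposes e)
β0 |J2  (J1 effort already set via bond 4)
β1 |R1  (J1: bond 4 brought effort, rest push out)
β2 |I1  (common-e at J1 fixed by 4)
β3 |I2  (0-jn J1 has e-setter on 4)
β5 |I3  (J2 effort already set via bond 0)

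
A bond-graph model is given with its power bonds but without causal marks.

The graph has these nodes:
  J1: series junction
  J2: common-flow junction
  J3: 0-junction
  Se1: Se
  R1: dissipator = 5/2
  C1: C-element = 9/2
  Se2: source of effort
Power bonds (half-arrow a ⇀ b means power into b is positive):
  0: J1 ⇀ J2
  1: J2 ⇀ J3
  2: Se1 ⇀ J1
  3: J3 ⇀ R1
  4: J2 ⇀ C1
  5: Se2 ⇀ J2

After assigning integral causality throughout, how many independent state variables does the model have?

1  (C1 all integral)

β2 →J1  (source Se1 imposes e)
β5 →J2  (source Se2 imposes e)
β0 →J2  (J1 needs exactly one f-in)
β4 →J2  (C1: C, integral causality)
β1 →J3  (J2: last free bond brings flow in)
β3 →R1  (common-e at J3 fixed by 1)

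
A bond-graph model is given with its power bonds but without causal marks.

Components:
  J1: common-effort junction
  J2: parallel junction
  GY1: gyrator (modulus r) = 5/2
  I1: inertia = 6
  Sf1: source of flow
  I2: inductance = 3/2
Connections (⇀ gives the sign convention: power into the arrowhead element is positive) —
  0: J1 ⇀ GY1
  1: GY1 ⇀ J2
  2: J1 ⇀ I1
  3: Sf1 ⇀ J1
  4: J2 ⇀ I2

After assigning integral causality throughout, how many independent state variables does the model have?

#3 →Sf1  (Sf1 fixes flow; stroke at Sf1)
#2 →I1  (I1 integral (f out))
#0 →J1  (closing 0-jn rule on J1)
#1 →J2  (GY1: gyrator matches bond 0)
#4 →I2  (J2 effort already set via bond 1)

2  (I1, I2 all integral)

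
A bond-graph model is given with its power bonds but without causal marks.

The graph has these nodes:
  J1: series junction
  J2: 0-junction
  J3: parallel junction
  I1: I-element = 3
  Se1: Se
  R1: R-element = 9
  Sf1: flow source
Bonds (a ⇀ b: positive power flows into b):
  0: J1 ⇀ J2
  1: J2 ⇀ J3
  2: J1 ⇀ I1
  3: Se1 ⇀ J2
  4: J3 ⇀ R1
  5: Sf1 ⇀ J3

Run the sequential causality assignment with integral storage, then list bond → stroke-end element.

#0 |J1
#1 |J3
#2 |I1
#3 |J2
#4 |R1
#5 |Sf1

β3 →J2  (source Se1 imposes e)
β5 →Sf1  (Sf1 fixes flow; stroke at Sf1)
β0 →J1  (0-jn J2 has e-setter on 3)
β1 →J3  (J2: bond 3 brought effort, rest push out)
β4 →R1  (0-jn J3 has e-setter on 1)
β2 →I1  (closing 1-jn rule on J1)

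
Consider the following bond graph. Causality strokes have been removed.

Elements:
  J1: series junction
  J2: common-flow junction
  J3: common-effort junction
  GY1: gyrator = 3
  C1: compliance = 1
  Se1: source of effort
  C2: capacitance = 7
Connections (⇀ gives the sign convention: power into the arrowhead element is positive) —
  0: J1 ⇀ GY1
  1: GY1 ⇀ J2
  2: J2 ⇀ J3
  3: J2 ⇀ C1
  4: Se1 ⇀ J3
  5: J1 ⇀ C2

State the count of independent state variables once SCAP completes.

2  (C1, C2 all integral)

bond 4 stroke→J3  (Se1 fixes effort; stroke away)
bond 2 stroke→J2  (0-jn J3 has e-setter on 4)
bond 3 stroke→J2  (C1 outputs effort q/C1)
bond 1 stroke→GY1  (J2 needs exactly one f-in)
bond 0 stroke→GY1  (GY1: gyrator matches bond 1)
bond 5 stroke→J1  (common-f at J1 fixed by 0)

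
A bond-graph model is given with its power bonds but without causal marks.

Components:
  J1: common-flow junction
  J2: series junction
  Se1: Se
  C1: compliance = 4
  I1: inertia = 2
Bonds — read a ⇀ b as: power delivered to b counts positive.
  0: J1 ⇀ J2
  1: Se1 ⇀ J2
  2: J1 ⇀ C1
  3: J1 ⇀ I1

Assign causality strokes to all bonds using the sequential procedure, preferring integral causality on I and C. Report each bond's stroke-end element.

β0 |J1
β1 |J2
β2 |J1
β3 |I1

β1 →J2  (Se1: effort source, stroke at far end)
β0 →J1  (J2 needs exactly one f-in)
β2 →J1  (C1: C, integral causality)
β3 →I1  (closing 1-jn rule on J1)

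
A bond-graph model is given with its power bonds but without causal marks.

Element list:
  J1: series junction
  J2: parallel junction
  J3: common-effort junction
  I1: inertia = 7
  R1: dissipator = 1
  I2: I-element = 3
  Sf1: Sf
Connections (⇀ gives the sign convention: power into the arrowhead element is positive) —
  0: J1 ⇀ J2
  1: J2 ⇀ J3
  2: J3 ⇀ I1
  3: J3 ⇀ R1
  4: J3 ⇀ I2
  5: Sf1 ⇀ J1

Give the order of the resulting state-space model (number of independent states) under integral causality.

2  (I1, I2 all integral)

bond 5 →Sf1  (Sf1 (Sf) sets flow on bond)
bond 0 →J1  (common-f at J1 fixed by 5)
bond 1 →J2  (J2: last free bond brings effort in)
bond 2 →I1  (prefer integral on I1)
bond 4 →I2  (I2 integral (f out))
bond 3 →J3  (J3: last free bond brings effort in)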